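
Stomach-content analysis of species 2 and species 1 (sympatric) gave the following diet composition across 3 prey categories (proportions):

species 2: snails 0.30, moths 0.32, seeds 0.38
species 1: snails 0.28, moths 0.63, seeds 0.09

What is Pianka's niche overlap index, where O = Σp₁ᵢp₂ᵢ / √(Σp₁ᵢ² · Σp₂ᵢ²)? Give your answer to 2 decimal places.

Σ p₁ᵢp₂ᵢ = 0.0840 + 0.2016 + 0.0342 = 0.3198
Σp_1ᵢ² = 0.30² + 0.32² + 0.38² = 0.0900 + 0.1024 + 0.1444 = 0.3368
Σp_2ᵢ² = 0.28² + 0.63² + 0.09² = 0.0784 + 0.3969 + 0.0081 = 0.4834
O = 0.3198 / √(0.3368 × 0.4834) = 0.3198 / 0.40350 = 0.7926

0.79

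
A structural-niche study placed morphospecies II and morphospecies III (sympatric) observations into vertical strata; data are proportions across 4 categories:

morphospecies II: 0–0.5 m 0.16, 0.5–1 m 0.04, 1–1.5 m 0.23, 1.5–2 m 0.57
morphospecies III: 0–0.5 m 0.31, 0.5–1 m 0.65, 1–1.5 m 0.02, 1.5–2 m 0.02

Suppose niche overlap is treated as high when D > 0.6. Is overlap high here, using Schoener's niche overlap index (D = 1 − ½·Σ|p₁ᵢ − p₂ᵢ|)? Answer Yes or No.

No

Σ|p₁ᵢ − p₂ᵢ| = 0.15 + 0.61 + 0.21 + 0.55 = 1.52
D = 1 − ½ × 1.52 = 1 − 0.760 = 0.2400
D = 0.2400 < 0.6 → No.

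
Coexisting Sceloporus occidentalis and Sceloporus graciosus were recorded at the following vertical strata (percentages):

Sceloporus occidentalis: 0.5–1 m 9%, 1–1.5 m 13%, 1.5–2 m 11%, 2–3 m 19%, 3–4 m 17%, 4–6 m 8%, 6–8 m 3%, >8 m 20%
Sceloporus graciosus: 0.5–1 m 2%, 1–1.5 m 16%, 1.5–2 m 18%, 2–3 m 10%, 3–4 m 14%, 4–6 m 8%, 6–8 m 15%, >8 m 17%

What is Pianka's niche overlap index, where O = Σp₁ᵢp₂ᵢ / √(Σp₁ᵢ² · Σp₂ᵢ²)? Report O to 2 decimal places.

0.88

Convert percentages to proportions (divide by 100).
Σ p₁ᵢp₂ᵢ = 0.0018 + 0.0208 + 0.0198 + 0.0190 + 0.0238 + 0.0064 + 0.0045 + 0.0340 = 0.1301
Σp_1ᵢ² = 0.09² + 0.13² + 0.11² + 0.19² + 0.17² + 0.08² + 0.03² + 0.20² = 0.0081 + 0.0169 + 0.0121 + 0.0361 + 0.0289 + 0.0064 + 0.0009 + 0.0400 = 0.1494
Σp_2ᵢ² = 0.02² + 0.16² + 0.18² + 0.10² + 0.14² + 0.08² + 0.15² + 0.17² = 0.0004 + 0.0256 + 0.0324 + 0.0100 + 0.0196 + 0.0064 + 0.0225 + 0.0289 = 0.1458
O = 0.1301 / √(0.1494 × 0.1458) = 0.1301 / 0.14759 = 0.8815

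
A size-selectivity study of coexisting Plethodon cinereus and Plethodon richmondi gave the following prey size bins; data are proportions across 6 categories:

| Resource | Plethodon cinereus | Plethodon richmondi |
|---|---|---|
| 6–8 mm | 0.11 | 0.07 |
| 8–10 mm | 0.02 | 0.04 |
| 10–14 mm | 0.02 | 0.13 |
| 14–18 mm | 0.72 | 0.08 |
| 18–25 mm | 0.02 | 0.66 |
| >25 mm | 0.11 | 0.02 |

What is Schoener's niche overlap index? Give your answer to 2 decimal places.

0.23

Σ|p₁ᵢ − p₂ᵢ| = 0.04 + 0.02 + 0.11 + 0.64 + 0.64 + 0.09 = 1.54
D = 1 − ½ × 1.54 = 1 − 0.770 = 0.2300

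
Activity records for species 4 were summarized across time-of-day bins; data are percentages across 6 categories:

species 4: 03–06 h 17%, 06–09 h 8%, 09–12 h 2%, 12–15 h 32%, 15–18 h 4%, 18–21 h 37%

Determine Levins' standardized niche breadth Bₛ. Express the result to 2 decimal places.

Convert percentages to proportions (divide by 100).
Σpᵢ² = 0.17² + 0.08² + 0.02² + 0.32² + 0.04² + 0.37² = 0.0289 + 0.0064 + 0.0004 + 0.1024 + 0.0016 + 0.1369 = 0.2766
B = 1 / 0.2766 = 3.6153
Bₛ = (B − 1)/(n − 1) = (3.6153 − 1)/(6 − 1) = 2.6153/5 = 0.5231

0.52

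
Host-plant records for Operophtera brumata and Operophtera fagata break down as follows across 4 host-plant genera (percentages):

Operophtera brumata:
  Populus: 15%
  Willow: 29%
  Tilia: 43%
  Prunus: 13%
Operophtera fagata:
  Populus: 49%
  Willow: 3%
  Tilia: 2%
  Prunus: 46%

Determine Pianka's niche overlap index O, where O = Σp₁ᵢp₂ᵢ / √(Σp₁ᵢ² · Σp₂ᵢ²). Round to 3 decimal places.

Convert percentages to proportions (divide by 100).
Σ p₁ᵢp₂ᵢ = 0.0735 + 0.0087 + 0.0086 + 0.0598 = 0.1506
Σp_1ᵢ² = 0.15² + 0.29² + 0.43² + 0.13² = 0.0225 + 0.0841 + 0.1849 + 0.0169 = 0.3084
Σp_2ᵢ² = 0.49² + 0.03² + 0.02² + 0.46² = 0.2401 + 0.0009 + 0.0004 + 0.2116 = 0.4530
O = 0.1506 / √(0.3084 × 0.4530) = 0.1506 / 0.373772 = 0.40292

0.403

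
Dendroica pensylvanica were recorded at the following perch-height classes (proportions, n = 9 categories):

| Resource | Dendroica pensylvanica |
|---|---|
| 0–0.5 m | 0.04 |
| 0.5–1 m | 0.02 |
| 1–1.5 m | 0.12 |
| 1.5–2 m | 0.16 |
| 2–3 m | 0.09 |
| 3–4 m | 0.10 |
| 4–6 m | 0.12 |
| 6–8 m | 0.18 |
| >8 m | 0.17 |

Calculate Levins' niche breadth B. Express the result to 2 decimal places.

Σpᵢ² = 0.04² + 0.02² + 0.12² + 0.16² + 0.09² + 0.10² + 0.12² + 0.18² + 0.17² = 0.0016 + 0.0004 + 0.0144 + 0.0256 + 0.0081 + 0.0100 + 0.0144 + 0.0324 + 0.0289 = 0.1358
B = 1 / 0.1358 = 7.3638

7.36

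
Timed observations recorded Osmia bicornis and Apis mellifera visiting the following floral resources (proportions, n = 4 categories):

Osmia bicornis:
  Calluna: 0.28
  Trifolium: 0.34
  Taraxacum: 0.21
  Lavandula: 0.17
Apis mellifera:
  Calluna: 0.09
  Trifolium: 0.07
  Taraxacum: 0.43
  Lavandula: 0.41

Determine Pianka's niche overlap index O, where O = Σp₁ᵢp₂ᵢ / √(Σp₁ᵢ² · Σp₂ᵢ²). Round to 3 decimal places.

0.669

Σ p₁ᵢp₂ᵢ = 0.0252 + 0.0238 + 0.0903 + 0.0697 = 0.2090
Σp_1ᵢ² = 0.28² + 0.34² + 0.21² + 0.17² = 0.0784 + 0.1156 + 0.0441 + 0.0289 = 0.2670
Σp_2ᵢ² = 0.09² + 0.07² + 0.43² + 0.41² = 0.0081 + 0.0049 + 0.1849 + 0.1681 = 0.3660
O = 0.2090 / √(0.2670 × 0.3660) = 0.2090 / 0.312605 = 0.66858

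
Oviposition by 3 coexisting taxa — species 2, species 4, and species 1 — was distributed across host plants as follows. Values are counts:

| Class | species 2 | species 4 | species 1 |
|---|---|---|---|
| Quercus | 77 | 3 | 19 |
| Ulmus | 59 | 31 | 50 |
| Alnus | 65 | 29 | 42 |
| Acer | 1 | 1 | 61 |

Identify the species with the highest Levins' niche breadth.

Proportions for species 2 (n=202): 77/202=0.3812, 59/202=0.2921, 65/202=0.3218, 1/202=0.0050
Proportions for species 4 (n=64): 3/64=0.0469, 31/64=0.4844, 29/64=0.4531, 1/64=0.0156
Proportions for species 1 (n=172): 19/172=0.1105, 50/172=0.2907, 42/172=0.2442, 61/172=0.3547
Σp_2ᵢ² = 0.3812² + 0.2921² + 0.3218² + 0.0050² = 0.145313 + 0.085322 + 0.103555 + 0.000025 = 0.334215
B_2 = 1 / 0.334215 = 2.9921
Σp_4ᵢ² = 0.0469² + 0.4844² + 0.4531² + 0.0156² = 0.002200 + 0.234643 + 0.205300 + 0.000243 = 0.442386
B_4 = 1 / 0.442386 = 2.2605
Σp_1ᵢ² = 0.1105² + 0.2907² + 0.2442² + 0.3547² = 0.012210 + 0.084506 + 0.059634 + 0.125812 = 0.282162
B_1 = 1 / 0.282162 = 3.5441
Highest B → broadest niche (most generalist): species 1 (B = 3.54).

species 1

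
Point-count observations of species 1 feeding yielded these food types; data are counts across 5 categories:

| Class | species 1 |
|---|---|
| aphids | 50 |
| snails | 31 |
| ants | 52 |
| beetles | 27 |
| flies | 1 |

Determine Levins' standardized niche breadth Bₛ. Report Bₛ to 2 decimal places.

0.69

Proportions for species 1 (n=161): 50/161=0.3106, 31/161=0.1925, 52/161=0.3230, 27/161=0.1677, 1/161=0.0062
Σpᵢ² = 0.3106² + 0.1925² + 0.3230² + 0.1677² + 0.0062² = 0.096472 + 0.037056 + 0.104329 + 0.028123 + 0.000038 = 0.266018
B = 1 / 0.266018 = 3.7591
Bₛ = (B − 1)/(n − 1) = (3.7591 − 1)/(5 − 1) = 2.7591/4 = 0.6898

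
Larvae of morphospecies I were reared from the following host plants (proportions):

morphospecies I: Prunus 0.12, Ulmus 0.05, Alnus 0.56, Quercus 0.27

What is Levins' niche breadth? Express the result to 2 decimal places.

Σpᵢ² = 0.12² + 0.05² + 0.56² + 0.27² = 0.0144 + 0.0025 + 0.3136 + 0.0729 = 0.4034
B = 1 / 0.4034 = 2.4789

2.48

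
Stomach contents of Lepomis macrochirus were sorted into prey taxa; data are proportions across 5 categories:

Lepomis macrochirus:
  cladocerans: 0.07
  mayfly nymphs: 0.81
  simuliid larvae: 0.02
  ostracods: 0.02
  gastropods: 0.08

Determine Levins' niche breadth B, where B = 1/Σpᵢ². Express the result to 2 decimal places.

1.50

Σpᵢ² = 0.07² + 0.81² + 0.02² + 0.02² + 0.08² = 0.0049 + 0.6561 + 0.0004 + 0.0004 + 0.0064 = 0.6682
B = 1 / 0.6682 = 1.4966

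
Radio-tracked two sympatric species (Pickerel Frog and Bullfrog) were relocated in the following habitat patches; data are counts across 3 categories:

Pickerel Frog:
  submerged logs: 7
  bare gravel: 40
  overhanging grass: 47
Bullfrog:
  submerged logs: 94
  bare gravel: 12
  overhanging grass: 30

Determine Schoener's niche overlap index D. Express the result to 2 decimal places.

Proportions for Pickerel Frog (n=94): 7/94=0.0745, 40/94=0.4255, 47/94=0.5000
Proportions for Bullfrog (n=136): 94/136=0.6912, 12/136=0.0882, 30/136=0.2206
Σ|p₁ᵢ − p₂ᵢ| = 0.6167 + 0.3373 + 0.2794 = 1.2334
D = 1 − ½ × 1.2334 = 1 − 0.61670 = 0.38330

0.38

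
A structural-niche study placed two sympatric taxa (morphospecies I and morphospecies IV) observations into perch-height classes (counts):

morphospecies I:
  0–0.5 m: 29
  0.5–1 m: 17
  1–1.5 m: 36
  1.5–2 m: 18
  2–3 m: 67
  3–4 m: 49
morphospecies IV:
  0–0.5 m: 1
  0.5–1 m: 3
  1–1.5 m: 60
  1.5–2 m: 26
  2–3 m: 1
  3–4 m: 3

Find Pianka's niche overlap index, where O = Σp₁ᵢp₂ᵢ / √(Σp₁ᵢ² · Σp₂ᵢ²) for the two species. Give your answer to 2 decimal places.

0.45

Proportions for morphospecies I (n=216): 29/216=0.1343, 17/216=0.0787, 36/216=0.1667, 18/216=0.0833, 67/216=0.3102, 49/216=0.2269
Proportions for morphospecies IV (n=94): 1/94=0.0106, 3/94=0.0319, 60/94=0.6383, 26/94=0.2766, 1/94=0.0106, 3/94=0.0319
Σ p₁ᵢp₂ᵢ = 0.001424 + 0.002511 + 0.106405 + 0.023041 + 0.003288 + 0.007238 = 0.143907
Σp_1ᵢ² = 0.1343² + 0.0787² + 0.1667² + 0.0833² + 0.3102² + 0.2269² = 0.018036 + 0.006194 + 0.027789 + 0.006939 + 0.096224 + 0.051484 = 0.206666
Σp_2ᵢ² = 0.0106² + 0.0319² + 0.6383² + 0.2766² + 0.0106² + 0.0319² = 0.000112 + 0.001018 + 0.407427 + 0.076508 + 0.000112 + 0.001018 = 0.486195
O = 0.143907 / √(0.206666 × 0.486195) = 0.143907 / 0.3169858 = 0.4540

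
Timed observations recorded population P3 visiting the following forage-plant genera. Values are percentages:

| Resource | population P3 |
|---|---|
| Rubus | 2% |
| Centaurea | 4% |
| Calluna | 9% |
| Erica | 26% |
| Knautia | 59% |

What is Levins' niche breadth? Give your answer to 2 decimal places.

Convert percentages to proportions (divide by 100).
Σpᵢ² = 0.02² + 0.04² + 0.09² + 0.26² + 0.59² = 0.0004 + 0.0016 + 0.0081 + 0.0676 + 0.3481 = 0.4258
B = 1 / 0.4258 = 2.3485

2.35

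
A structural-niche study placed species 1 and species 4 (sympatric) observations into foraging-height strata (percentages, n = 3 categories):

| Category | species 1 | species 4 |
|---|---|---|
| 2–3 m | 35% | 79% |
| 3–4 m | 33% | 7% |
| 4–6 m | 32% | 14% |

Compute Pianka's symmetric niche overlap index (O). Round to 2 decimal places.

0.74

Convert percentages to proportions (divide by 100).
Σ p₁ᵢp₂ᵢ = 0.2765 + 0.0231 + 0.0448 = 0.3444
Σp_1ᵢ² = 0.35² + 0.33² + 0.32² = 0.1225 + 0.1089 + 0.1024 = 0.3338
Σp_2ᵢ² = 0.79² + 0.07² + 0.14² = 0.6241 + 0.0049 + 0.0196 = 0.6486
O = 0.3444 / √(0.3338 × 0.6486) = 0.3444 / 0.46530 = 0.7402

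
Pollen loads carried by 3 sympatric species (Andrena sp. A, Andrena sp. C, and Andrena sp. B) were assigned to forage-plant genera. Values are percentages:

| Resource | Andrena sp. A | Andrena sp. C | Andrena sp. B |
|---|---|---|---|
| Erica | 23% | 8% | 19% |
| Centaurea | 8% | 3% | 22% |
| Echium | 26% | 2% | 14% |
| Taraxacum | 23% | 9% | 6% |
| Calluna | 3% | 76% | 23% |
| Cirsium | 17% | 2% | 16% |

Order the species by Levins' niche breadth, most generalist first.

Convert percentages to proportions (divide by 100).
Σp_Aᵢ² = 0.23² + 0.08² + 0.26² + 0.23² + 0.03² + 0.17² = 0.0529 + 0.0064 + 0.0676 + 0.0529 + 0.0009 + 0.0289 = 0.2096
B_A = 1 / 0.2096 = 4.7710
Σp_Cᵢ² = 0.08² + 0.03² + 0.02² + 0.09² + 0.76² + 0.02² = 0.0064 + 0.0009 + 0.0004 + 0.0081 + 0.5776 + 0.0004 = 0.5938
B_C = 1 / 0.5938 = 1.6841
Σp_Bᵢ² = 0.19² + 0.22² + 0.14² + 0.06² + 0.23² + 0.16² = 0.0361 + 0.0484 + 0.0196 + 0.0036 + 0.0529 + 0.0256 = 0.1862
B_B = 1 / 0.1862 = 5.3706
Ranking by B (broadest → narrowest): Andrena sp. B (5.37) > Andrena sp. A (4.77) > Andrena sp. C (1.68)

Andrena sp. B > Andrena sp. A > Andrena sp. C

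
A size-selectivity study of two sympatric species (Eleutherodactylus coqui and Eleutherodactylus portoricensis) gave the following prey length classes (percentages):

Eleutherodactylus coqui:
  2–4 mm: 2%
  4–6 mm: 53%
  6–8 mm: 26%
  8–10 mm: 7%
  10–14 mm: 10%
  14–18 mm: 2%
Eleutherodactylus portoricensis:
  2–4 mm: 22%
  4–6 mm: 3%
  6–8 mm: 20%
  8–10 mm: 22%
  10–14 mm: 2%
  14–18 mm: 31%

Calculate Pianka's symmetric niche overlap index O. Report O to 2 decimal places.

Convert percentages to proportions (divide by 100).
Σ p₁ᵢp₂ᵢ = 0.0044 + 0.0159 + 0.0520 + 0.0154 + 0.0020 + 0.0062 = 0.0959
Σp_1ᵢ² = 0.02² + 0.53² + 0.26² + 0.07² + 0.10² + 0.02² = 0.0004 + 0.2809 + 0.0676 + 0.0049 + 0.0100 + 0.0004 = 0.3642
Σp_2ᵢ² = 0.22² + 0.03² + 0.20² + 0.22² + 0.02² + 0.31² = 0.0484 + 0.0009 + 0.0400 + 0.0484 + 0.0004 + 0.0961 = 0.2342
O = 0.0959 / √(0.3642 × 0.2342) = 0.0959 / 0.29205 = 0.3284

0.33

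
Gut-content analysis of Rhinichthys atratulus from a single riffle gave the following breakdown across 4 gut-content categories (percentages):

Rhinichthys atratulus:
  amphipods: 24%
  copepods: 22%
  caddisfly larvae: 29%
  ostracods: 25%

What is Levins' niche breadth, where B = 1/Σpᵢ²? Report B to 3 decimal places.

Convert percentages to proportions (divide by 100).
Σpᵢ² = 0.24² + 0.22² + 0.29² + 0.25² = 0.0576 + 0.0484 + 0.0841 + 0.0625 = 0.2526
B = 1 / 0.2526 = 3.95883

3.959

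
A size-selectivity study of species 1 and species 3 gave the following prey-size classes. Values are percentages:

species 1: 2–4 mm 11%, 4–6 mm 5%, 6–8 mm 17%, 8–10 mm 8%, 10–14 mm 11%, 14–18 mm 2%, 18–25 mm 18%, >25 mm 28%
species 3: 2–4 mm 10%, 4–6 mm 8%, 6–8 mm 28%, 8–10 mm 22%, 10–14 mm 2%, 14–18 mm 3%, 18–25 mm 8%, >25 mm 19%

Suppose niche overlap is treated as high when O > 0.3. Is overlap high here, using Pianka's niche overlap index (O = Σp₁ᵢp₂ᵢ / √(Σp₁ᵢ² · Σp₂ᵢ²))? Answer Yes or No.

Convert percentages to proportions (divide by 100).
Σ p₁ᵢp₂ᵢ = 0.0110 + 0.0040 + 0.0476 + 0.0176 + 0.0022 + 0.0006 + 0.0144 + 0.0532 = 0.1506
Σp_1ᵢ² = 0.11² + 0.05² + 0.17² + 0.08² + 0.11² + 0.02² + 0.18² + 0.28² = 0.0121 + 0.0025 + 0.0289 + 0.0064 + 0.0121 + 0.0004 + 0.0324 + 0.0784 = 0.1732
Σp_2ᵢ² = 0.10² + 0.08² + 0.28² + 0.22² + 0.02² + 0.03² + 0.08² + 0.19² = 0.0100 + 0.0064 + 0.0784 + 0.0484 + 0.0004 + 0.0009 + 0.0064 + 0.0361 = 0.1870
O = 0.1506 / √(0.1732 × 0.1870) = 0.1506 / 0.17997 = 0.8368
O = 0.8368 > 0.3 → Yes.

Yes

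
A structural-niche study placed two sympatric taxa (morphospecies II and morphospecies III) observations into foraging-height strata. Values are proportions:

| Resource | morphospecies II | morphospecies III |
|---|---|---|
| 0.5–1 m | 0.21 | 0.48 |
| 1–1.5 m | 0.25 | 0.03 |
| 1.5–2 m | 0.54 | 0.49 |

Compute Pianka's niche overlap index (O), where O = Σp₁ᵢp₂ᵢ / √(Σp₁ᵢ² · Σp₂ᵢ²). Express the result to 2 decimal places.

0.86

Σ p₁ᵢp₂ᵢ = 0.1008 + 0.0075 + 0.2646 = 0.3729
Σp_1ᵢ² = 0.21² + 0.25² + 0.54² = 0.0441 + 0.0625 + 0.2916 = 0.3982
Σp_2ᵢ² = 0.48² + 0.03² + 0.49² = 0.2304 + 0.0009 + 0.2401 = 0.4714
O = 0.3729 / √(0.3982 × 0.4714) = 0.3729 / 0.43326 = 0.8607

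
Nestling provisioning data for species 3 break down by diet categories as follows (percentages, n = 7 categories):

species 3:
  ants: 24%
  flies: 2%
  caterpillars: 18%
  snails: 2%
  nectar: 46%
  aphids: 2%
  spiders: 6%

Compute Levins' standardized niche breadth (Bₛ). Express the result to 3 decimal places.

Convert percentages to proportions (divide by 100).
Σpᵢ² = 0.24² + 0.02² + 0.18² + 0.02² + 0.46² + 0.02² + 0.06² = 0.0576 + 0.0004 + 0.0324 + 0.0004 + 0.2116 + 0.0004 + 0.0036 = 0.3064
B = 1 / 0.3064 = 3.26371
Bₛ = (B − 1)/(n − 1) = (3.26371 − 1)/(7 − 1) = 2.26371/6 = 0.37729

0.377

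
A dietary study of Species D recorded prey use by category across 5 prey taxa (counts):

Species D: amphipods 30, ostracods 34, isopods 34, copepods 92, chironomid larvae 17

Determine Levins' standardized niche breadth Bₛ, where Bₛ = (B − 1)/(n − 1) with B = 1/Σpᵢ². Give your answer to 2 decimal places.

0.65

Proportions for Species D (n=207): 30/207=0.1449, 34/207=0.1643, 34/207=0.1643, 92/207=0.4444, 17/207=0.0821
Σpᵢ² = 0.1449² + 0.1643² + 0.1643² + 0.4444² + 0.0821² = 0.020996 + 0.026994 + 0.026994 + 0.197491 + 0.006740 = 0.279215
B = 1 / 0.279215 = 3.5815
Bₛ = (B − 1)/(n − 1) = (3.5815 − 1)/(5 − 1) = 2.5815/4 = 0.6454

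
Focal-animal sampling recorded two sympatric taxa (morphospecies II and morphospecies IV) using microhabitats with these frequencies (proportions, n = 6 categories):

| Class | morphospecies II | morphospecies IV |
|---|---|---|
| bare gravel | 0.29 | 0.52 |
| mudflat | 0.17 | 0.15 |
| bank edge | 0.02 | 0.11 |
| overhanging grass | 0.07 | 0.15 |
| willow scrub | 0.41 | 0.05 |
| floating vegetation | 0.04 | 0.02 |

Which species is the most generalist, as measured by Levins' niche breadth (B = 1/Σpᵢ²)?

morphospecies II

Σp_IIᵢ² = 0.29² + 0.17² + 0.02² + 0.07² + 0.41² + 0.04² = 0.0841 + 0.0289 + 0.0004 + 0.0049 + 0.1681 + 0.0016 = 0.2880
B_II = 1 / 0.2880 = 3.4722
Σp_IVᵢ² = 0.52² + 0.15² + 0.11² + 0.15² + 0.05² + 0.02² = 0.2704 + 0.0225 + 0.0121 + 0.0225 + 0.0025 + 0.0004 = 0.3304
B_IV = 1 / 0.3304 = 3.0266
Highest B → broadest niche (most generalist): morphospecies II (B = 3.47).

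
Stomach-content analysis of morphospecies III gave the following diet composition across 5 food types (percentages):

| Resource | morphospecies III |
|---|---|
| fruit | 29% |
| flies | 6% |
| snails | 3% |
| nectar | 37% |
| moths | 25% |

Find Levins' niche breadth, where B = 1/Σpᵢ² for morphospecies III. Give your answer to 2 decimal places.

3.47

Convert percentages to proportions (divide by 100).
Σpᵢ² = 0.29² + 0.06² + 0.03² + 0.37² + 0.25² = 0.0841 + 0.0036 + 0.0009 + 0.1369 + 0.0625 = 0.2880
B = 1 / 0.2880 = 3.4722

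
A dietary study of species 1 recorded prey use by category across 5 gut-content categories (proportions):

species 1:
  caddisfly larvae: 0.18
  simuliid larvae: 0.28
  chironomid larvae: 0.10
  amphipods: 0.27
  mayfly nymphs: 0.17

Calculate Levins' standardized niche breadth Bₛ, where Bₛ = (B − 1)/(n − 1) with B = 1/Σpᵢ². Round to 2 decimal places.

0.87

Σpᵢ² = 0.18² + 0.28² + 0.10² + 0.27² + 0.17² = 0.0324 + 0.0784 + 0.0100 + 0.0729 + 0.0289 = 0.2226
B = 1 / 0.2226 = 4.4924
Bₛ = (B − 1)/(n − 1) = (4.4924 − 1)/(5 − 1) = 3.4924/4 = 0.8731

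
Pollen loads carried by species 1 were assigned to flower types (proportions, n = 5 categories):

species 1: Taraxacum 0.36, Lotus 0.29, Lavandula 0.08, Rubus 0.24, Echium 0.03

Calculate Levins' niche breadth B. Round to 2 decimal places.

Σpᵢ² = 0.36² + 0.29² + 0.08² + 0.24² + 0.03² = 0.1296 + 0.0841 + 0.0064 + 0.0576 + 0.0009 = 0.2786
B = 1 / 0.2786 = 3.5894

3.59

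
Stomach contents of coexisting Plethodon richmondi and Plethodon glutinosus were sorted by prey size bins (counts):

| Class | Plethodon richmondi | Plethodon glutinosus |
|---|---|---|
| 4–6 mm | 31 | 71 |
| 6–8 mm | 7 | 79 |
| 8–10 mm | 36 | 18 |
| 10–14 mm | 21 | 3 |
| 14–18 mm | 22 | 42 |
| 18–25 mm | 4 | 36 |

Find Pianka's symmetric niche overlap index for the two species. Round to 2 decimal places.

Proportions for Plethodon richmondi (n=121): 31/121=0.2562, 7/121=0.0579, 36/121=0.2975, 21/121=0.1736, 22/121=0.1818, 4/121=0.0331
Proportions for Plethodon glutinosus (n=249): 71/249=0.2851, 79/249=0.3173, 18/249=0.0723, 3/249=0.0120, 42/249=0.1687, 36/249=0.1446
Σ p₁ᵢp₂ᵢ = 0.073043 + 0.018372 + 0.021509 + 0.002083 + 0.030670 + 0.004786 = 0.150463
Σp_1ᵢ² = 0.2562² + 0.0579² + 0.2975² + 0.1736² + 0.1818² + 0.0331² = 0.065638 + 0.003352 + 0.088506 + 0.030137 + 0.033051 + 0.001096 = 0.221780
Σp_2ᵢ² = 0.2851² + 0.3173² + 0.0723² + 0.0120² + 0.1687² + 0.1446² = 0.081282 + 0.100679 + 0.005227 + 0.000144 + 0.028460 + 0.020909 = 0.236701
O = 0.150463 / √(0.221780 × 0.236701) = 0.150463 / 0.2291191 = 0.6567

0.66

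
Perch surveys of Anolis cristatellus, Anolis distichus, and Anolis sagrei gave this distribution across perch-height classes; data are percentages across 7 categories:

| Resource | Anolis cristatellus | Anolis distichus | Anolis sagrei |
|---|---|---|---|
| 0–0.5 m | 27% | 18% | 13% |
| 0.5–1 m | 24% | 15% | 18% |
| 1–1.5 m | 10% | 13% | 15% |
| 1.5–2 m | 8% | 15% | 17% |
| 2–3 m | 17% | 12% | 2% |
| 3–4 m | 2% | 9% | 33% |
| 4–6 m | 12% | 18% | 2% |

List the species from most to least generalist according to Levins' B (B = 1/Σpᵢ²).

Convert percentages to proportions (divide by 100).
Σp_crisᵢ² = 0.27² + 0.24² + 0.10² + 0.08² + 0.17² + 0.02² + 0.12² = 0.0729 + 0.0576 + 0.0100 + 0.0064 + 0.0289 + 0.0004 + 0.0144 = 0.1906
B_cris = 1 / 0.1906 = 5.2466
Σp_distᵢ² = 0.18² + 0.15² + 0.13² + 0.15² + 0.12² + 0.09² + 0.18² = 0.0324 + 0.0225 + 0.0169 + 0.0225 + 0.0144 + 0.0081 + 0.0324 = 0.1492
B_dist = 1 / 0.1492 = 6.7024
Σp_sagrᵢ² = 0.13² + 0.18² + 0.15² + 0.17² + 0.02² + 0.33² + 0.02² = 0.0169 + 0.0324 + 0.0225 + 0.0289 + 0.0004 + 0.1089 + 0.0004 = 0.2104
B_sagr = 1 / 0.2104 = 4.7529
Ranking by B (broadest → narrowest): Anolis distichus (6.70) > Anolis cristatellus (5.25) > Anolis sagrei (4.75)

Anolis distichus > Anolis cristatellus > Anolis sagrei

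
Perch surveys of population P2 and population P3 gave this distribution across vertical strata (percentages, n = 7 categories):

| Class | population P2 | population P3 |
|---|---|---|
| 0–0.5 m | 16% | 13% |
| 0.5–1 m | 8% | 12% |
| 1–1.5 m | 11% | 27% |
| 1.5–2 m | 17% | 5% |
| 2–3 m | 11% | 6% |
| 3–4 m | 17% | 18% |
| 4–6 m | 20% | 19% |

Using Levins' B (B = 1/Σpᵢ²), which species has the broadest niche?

population P2

Convert percentages to proportions (divide by 100).
Σp_P2ᵢ² = 0.16² + 0.08² + 0.11² + 0.17² + 0.11² + 0.17² + 0.20² = 0.0256 + 0.0064 + 0.0121 + 0.0289 + 0.0121 + 0.0289 + 0.0400 = 0.1540
B_P2 = 1 / 0.1540 = 6.4935
Σp_P3ᵢ² = 0.13² + 0.12² + 0.27² + 0.05² + 0.06² + 0.18² + 0.19² = 0.0169 + 0.0144 + 0.0729 + 0.0025 + 0.0036 + 0.0324 + 0.0361 = 0.1788
B_P3 = 1 / 0.1788 = 5.5928
Highest B → broadest niche (most generalist): population P2 (B = 6.49).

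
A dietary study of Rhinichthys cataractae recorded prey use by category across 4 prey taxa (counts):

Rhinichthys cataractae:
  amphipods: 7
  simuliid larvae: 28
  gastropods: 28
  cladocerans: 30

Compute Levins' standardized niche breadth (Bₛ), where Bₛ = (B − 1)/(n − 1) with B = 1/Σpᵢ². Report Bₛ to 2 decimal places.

0.81

Proportions for Rhinichthys cataractae (n=93): 7/93=0.0753, 28/93=0.3011, 28/93=0.3011, 30/93=0.3226
Σpᵢ² = 0.0753² + 0.3011² + 0.3011² + 0.3226² = 0.005670 + 0.090661 + 0.090661 + 0.104071 = 0.291063
B = 1 / 0.291063 = 3.4357
Bₛ = (B − 1)/(n − 1) = (3.4357 − 1)/(4 − 1) = 2.4357/3 = 0.8119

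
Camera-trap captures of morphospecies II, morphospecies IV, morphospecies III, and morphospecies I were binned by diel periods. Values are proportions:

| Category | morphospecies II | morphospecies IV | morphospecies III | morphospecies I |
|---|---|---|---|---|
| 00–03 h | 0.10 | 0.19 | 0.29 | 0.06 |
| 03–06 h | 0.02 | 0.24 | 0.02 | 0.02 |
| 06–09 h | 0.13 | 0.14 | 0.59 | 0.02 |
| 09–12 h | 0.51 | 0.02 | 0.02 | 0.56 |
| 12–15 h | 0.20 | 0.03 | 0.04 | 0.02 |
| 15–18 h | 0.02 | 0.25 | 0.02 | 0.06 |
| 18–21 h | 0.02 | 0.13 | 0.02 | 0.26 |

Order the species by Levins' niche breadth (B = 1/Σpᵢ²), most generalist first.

morphospecies IV > morphospecies II > morphospecies I > morphospecies III

Σp_IIᵢ² = 0.10² + 0.02² + 0.13² + 0.51² + 0.20² + 0.02² + 0.02² = 0.0100 + 0.0004 + 0.0169 + 0.2601 + 0.0400 + 0.0004 + 0.0004 = 0.3282
B_II = 1 / 0.3282 = 3.0469
Σp_IVᵢ² = 0.19² + 0.24² + 0.14² + 0.02² + 0.03² + 0.25² + 0.13² = 0.0361 + 0.0576 + 0.0196 + 0.0004 + 0.0009 + 0.0625 + 0.0169 = 0.1940
B_IV = 1 / 0.1940 = 5.1546
Σp_IIIᵢ² = 0.29² + 0.02² + 0.59² + 0.02² + 0.04² + 0.02² + 0.02² = 0.0841 + 0.0004 + 0.3481 + 0.0004 + 0.0016 + 0.0004 + 0.0004 = 0.4354
B_III = 1 / 0.4354 = 2.2967
Σp_Iᵢ² = 0.06² + 0.02² + 0.02² + 0.56² + 0.02² + 0.06² + 0.26² = 0.0036 + 0.0004 + 0.0004 + 0.3136 + 0.0004 + 0.0036 + 0.0676 = 0.3896
B_I = 1 / 0.3896 = 2.5667
Ranking by B (broadest → narrowest): morphospecies IV (5.15) > morphospecies II (3.05) > morphospecies I (2.57) > morphospecies III (2.30)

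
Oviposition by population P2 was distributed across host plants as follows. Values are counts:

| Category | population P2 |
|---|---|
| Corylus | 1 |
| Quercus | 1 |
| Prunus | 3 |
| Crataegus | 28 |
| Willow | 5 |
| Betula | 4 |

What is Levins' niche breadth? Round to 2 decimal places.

Proportions for population P2 (n=42): 1/42=0.0238, 1/42=0.0238, 3/42=0.0714, 28/42=0.6667, 5/42=0.1190, 4/42=0.0952
Σpᵢ² = 0.0238² + 0.0238² + 0.0714² + 0.6667² + 0.1190² + 0.0952² = 0.000566 + 0.000566 + 0.005098 + 0.444489 + 0.014161 + 0.009063 = 0.473943
B = 1 / 0.473943 = 2.1100

2.11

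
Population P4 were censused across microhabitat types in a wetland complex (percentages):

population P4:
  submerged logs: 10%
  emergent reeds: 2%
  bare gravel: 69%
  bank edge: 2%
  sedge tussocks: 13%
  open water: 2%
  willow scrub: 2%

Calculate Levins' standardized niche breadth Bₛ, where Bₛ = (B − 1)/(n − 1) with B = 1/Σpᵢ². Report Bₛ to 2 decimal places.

Convert percentages to proportions (divide by 100).
Σpᵢ² = 0.10² + 0.02² + 0.69² + 0.02² + 0.13² + 0.02² + 0.02² = 0.0100 + 0.0004 + 0.4761 + 0.0004 + 0.0169 + 0.0004 + 0.0004 = 0.5046
B = 1 / 0.5046 = 1.9818
Bₛ = (B − 1)/(n − 1) = (1.9818 − 1)/(7 − 1) = 0.9818/6 = 0.1636

0.16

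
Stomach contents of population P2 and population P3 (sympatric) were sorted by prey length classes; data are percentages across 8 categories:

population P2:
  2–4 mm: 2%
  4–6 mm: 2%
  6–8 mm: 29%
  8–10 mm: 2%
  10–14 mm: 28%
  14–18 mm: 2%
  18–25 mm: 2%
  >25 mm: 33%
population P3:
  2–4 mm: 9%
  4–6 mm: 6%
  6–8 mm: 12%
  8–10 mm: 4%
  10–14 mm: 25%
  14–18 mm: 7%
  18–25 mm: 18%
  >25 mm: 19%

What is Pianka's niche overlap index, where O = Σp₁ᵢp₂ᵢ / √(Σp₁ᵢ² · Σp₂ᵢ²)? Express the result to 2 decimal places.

Convert percentages to proportions (divide by 100).
Σ p₁ᵢp₂ᵢ = 0.0018 + 0.0012 + 0.0348 + 0.0008 + 0.0700 + 0.0014 + 0.0036 + 0.0627 = 0.1763
Σp_1ᵢ² = 0.02² + 0.02² + 0.29² + 0.02² + 0.28² + 0.02² + 0.02² + 0.33² = 0.0004 + 0.0004 + 0.0841 + 0.0004 + 0.0784 + 0.0004 + 0.0004 + 0.1089 = 0.2734
Σp_2ᵢ² = 0.09² + 0.06² + 0.12² + 0.04² + 0.25² + 0.07² + 0.18² + 0.19² = 0.0081 + 0.0036 + 0.0144 + 0.0016 + 0.0625 + 0.0049 + 0.0324 + 0.0361 = 0.1636
O = 0.1763 / √(0.2734 × 0.1636) = 0.1763 / 0.21149 = 0.8336

0.83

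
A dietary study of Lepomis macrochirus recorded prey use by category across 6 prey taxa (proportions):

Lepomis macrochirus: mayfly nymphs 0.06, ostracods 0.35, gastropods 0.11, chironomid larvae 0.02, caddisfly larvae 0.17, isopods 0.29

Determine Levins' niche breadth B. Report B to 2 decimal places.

Σpᵢ² = 0.06² + 0.35² + 0.11² + 0.02² + 0.17² + 0.29² = 0.0036 + 0.1225 + 0.0121 + 0.0004 + 0.0289 + 0.0841 = 0.2516
B = 1 / 0.2516 = 3.9746

3.97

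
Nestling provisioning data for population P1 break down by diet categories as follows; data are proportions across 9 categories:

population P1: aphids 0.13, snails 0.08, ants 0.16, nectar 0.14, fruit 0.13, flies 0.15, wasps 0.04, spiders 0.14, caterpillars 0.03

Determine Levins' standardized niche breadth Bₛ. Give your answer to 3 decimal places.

Σpᵢ² = 0.13² + 0.08² + 0.16² + 0.14² + 0.13² + 0.15² + 0.04² + 0.14² + 0.03² = 0.0169 + 0.0064 + 0.0256 + 0.0196 + 0.0169 + 0.0225 + 0.0016 + 0.0196 + 0.0009 = 0.1300
B = 1 / 0.1300 = 7.69231
Bₛ = (B − 1)/(n − 1) = (7.69231 − 1)/(9 − 1) = 6.69231/8 = 0.83654

0.837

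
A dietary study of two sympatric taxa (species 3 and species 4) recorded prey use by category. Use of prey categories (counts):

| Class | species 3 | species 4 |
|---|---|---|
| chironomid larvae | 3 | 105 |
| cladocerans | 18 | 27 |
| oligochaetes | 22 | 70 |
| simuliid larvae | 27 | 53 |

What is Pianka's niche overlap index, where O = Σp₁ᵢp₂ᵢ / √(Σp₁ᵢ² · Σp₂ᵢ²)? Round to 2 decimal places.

0.69

Proportions for species 3 (n=70): 3/70=0.0429, 18/70=0.2571, 22/70=0.3143, 27/70=0.3857
Proportions for species 4 (n=255): 105/255=0.4118, 27/255=0.1059, 70/255=0.2745, 53/255=0.2078
Σ p₁ᵢp₂ᵢ = 0.017666 + 0.027227 + 0.086275 + 0.080148 = 0.211316
Σp_1ᵢ² = 0.0429² + 0.2571² + 0.3143² + 0.3857² = 0.001840 + 0.066100 + 0.098784 + 0.148764 = 0.315488
Σp_2ᵢ² = 0.4118² + 0.1059² + 0.2745² + 0.2078² = 0.169579 + 0.011215 + 0.075350 + 0.043181 = 0.299325
O = 0.211316 / √(0.315488 × 0.299325) = 0.211316 / 0.3073003 = 0.6877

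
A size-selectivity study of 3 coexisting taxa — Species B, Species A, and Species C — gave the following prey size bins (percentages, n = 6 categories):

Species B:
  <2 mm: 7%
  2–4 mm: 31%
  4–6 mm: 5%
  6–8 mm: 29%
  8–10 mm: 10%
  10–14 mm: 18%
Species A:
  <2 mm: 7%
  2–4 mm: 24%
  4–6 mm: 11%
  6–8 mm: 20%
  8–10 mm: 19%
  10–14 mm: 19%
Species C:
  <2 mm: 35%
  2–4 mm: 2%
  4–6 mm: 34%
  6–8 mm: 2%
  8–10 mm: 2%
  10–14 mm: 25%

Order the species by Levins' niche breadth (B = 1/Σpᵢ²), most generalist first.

Convert percentages to proportions (divide by 100).
Σp_Bᵢ² = 0.07² + 0.31² + 0.05² + 0.29² + 0.10² + 0.18² = 0.0049 + 0.0961 + 0.0025 + 0.0841 + 0.0100 + 0.0324 = 0.2300
B_B = 1 / 0.2300 = 4.3478
Σp_Aᵢ² = 0.07² + 0.24² + 0.11² + 0.20² + 0.19² + 0.19² = 0.0049 + 0.0576 + 0.0121 + 0.0400 + 0.0361 + 0.0361 = 0.1868
B_A = 1 / 0.1868 = 5.3533
Σp_Cᵢ² = 0.35² + 0.02² + 0.34² + 0.02² + 0.02² + 0.25² = 0.1225 + 0.0004 + 0.1156 + 0.0004 + 0.0004 + 0.0625 = 0.3018
B_C = 1 / 0.3018 = 3.3135
Ranking by B (broadest → narrowest): Species A (5.35) > Species B (4.35) > Species C (3.31)

Species A > Species B > Species C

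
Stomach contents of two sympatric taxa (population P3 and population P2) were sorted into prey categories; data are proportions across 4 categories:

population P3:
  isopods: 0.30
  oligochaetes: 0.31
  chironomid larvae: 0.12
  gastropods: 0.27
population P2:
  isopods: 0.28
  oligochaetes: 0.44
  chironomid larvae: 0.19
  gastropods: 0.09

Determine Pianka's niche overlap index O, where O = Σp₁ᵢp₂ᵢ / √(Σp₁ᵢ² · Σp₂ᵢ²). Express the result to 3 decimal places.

0.910

Σ p₁ᵢp₂ᵢ = 0.0840 + 0.1364 + 0.0228 + 0.0243 = 0.2675
Σp_1ᵢ² = 0.30² + 0.31² + 0.12² + 0.27² = 0.0900 + 0.0961 + 0.0144 + 0.0729 = 0.2734
Σp_2ᵢ² = 0.28² + 0.44² + 0.19² + 0.09² = 0.0784 + 0.1936 + 0.0361 + 0.0081 = 0.3162
O = 0.2675 / √(0.2734 × 0.3162) = 0.2675 / 0.294022 = 0.90980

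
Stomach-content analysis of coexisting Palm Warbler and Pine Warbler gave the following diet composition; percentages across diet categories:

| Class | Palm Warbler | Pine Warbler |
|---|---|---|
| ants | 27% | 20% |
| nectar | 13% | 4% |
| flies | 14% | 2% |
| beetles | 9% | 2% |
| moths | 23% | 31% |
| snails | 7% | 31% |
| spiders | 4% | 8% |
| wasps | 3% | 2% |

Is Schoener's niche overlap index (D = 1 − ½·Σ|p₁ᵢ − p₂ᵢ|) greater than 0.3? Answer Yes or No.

Yes

Convert percentages to proportions (divide by 100).
Σ|p₁ᵢ − p₂ᵢ| = 0.07 + 0.09 + 0.12 + 0.07 + 0.08 + 0.24 + 0.04 + 0.01 = 0.72
D = 1 − ½ × 0.72 = 1 − 0.360 = 0.6400
D = 0.6400 > 0.3 → Yes.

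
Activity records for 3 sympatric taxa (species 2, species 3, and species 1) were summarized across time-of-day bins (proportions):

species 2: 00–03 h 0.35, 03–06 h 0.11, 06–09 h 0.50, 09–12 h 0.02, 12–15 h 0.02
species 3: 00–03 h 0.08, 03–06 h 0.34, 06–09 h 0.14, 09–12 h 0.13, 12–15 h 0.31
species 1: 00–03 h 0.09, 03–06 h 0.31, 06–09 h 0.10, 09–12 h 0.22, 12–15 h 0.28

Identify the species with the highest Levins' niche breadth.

Σp_2ᵢ² = 0.35² + 0.11² + 0.50² + 0.02² + 0.02² = 0.1225 + 0.0121 + 0.2500 + 0.0004 + 0.0004 = 0.3854
B_2 = 1 / 0.3854 = 2.5947
Σp_3ᵢ² = 0.08² + 0.34² + 0.14² + 0.13² + 0.31² = 0.0064 + 0.1156 + 0.0196 + 0.0169 + 0.0961 = 0.2546
B_3 = 1 / 0.2546 = 3.9277
Σp_1ᵢ² = 0.09² + 0.31² + 0.10² + 0.22² + 0.28² = 0.0081 + 0.0961 + 0.0100 + 0.0484 + 0.0784 = 0.2410
B_1 = 1 / 0.2410 = 4.1494
Highest B → broadest niche (most generalist): species 1 (B = 4.15).

species 1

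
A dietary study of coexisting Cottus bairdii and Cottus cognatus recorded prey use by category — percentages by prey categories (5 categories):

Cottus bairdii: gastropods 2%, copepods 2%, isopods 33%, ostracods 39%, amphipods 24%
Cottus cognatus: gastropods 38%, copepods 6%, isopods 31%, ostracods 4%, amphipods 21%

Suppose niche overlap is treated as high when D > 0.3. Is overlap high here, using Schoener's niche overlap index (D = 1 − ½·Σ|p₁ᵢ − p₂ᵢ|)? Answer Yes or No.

Convert percentages to proportions (divide by 100).
Σ|p₁ᵢ − p₂ᵢ| = 0.36 + 0.04 + 0.02 + 0.35 + 0.03 = 0.80
D = 1 − ½ × 0.80 = 1 − 0.400 = 0.6000
D = 0.6000 > 0.3 → Yes.

Yes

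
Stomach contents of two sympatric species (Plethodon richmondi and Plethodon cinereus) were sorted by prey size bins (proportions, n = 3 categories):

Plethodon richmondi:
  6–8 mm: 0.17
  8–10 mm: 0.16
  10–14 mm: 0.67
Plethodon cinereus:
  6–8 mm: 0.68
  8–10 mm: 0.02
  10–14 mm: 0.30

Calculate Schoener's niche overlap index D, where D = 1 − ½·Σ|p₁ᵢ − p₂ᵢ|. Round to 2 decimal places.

Σ|p₁ᵢ − p₂ᵢ| = 0.51 + 0.14 + 0.37 = 1.02
D = 1 − ½ × 1.02 = 1 − 0.510 = 0.4900

0.49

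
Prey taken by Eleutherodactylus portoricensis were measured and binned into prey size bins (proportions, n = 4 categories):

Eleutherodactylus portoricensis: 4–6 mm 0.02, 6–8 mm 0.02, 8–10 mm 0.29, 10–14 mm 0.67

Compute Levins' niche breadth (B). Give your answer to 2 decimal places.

Σpᵢ² = 0.02² + 0.02² + 0.29² + 0.67² = 0.0004 + 0.0004 + 0.0841 + 0.4489 = 0.5338
B = 1 / 0.5338 = 1.8734

1.87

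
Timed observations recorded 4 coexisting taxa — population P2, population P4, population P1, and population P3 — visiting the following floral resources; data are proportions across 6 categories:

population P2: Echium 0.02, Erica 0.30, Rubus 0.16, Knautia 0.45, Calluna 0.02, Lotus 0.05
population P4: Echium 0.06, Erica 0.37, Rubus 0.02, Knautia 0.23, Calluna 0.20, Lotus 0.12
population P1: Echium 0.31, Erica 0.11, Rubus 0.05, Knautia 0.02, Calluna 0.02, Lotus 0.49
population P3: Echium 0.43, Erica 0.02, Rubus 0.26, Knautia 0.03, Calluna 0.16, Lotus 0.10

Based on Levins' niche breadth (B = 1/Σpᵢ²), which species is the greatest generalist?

population P4

Σp_P2ᵢ² = 0.02² + 0.30² + 0.16² + 0.45² + 0.02² + 0.05² = 0.0004 + 0.0900 + 0.0256 + 0.2025 + 0.0004 + 0.0025 = 0.3214
B_P2 = 1 / 0.3214 = 3.1114
Σp_P4ᵢ² = 0.06² + 0.37² + 0.02² + 0.23² + 0.20² + 0.12² = 0.0036 + 0.1369 + 0.0004 + 0.0529 + 0.0400 + 0.0144 = 0.2482
B_P4 = 1 / 0.2482 = 4.0290
Σp_P1ᵢ² = 0.31² + 0.11² + 0.05² + 0.02² + 0.02² + 0.49² = 0.0961 + 0.0121 + 0.0025 + 0.0004 + 0.0004 + 0.2401 = 0.3516
B_P1 = 1 / 0.3516 = 2.8441
Σp_P3ᵢ² = 0.43² + 0.02² + 0.26² + 0.03² + 0.16² + 0.10² = 0.1849 + 0.0004 + 0.0676 + 0.0009 + 0.0256 + 0.0100 = 0.2894
B_P3 = 1 / 0.2894 = 3.4554
Highest B → broadest niche (most generalist): population P4 (B = 4.03).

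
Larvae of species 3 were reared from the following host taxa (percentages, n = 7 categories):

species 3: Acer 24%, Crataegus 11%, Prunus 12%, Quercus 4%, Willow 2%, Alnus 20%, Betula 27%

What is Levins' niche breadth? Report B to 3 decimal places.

5.025

Convert percentages to proportions (divide by 100).
Σpᵢ² = 0.24² + 0.11² + 0.12² + 0.04² + 0.02² + 0.20² + 0.27² = 0.0576 + 0.0121 + 0.0144 + 0.0016 + 0.0004 + 0.0400 + 0.0729 = 0.1990
B = 1 / 0.1990 = 5.02513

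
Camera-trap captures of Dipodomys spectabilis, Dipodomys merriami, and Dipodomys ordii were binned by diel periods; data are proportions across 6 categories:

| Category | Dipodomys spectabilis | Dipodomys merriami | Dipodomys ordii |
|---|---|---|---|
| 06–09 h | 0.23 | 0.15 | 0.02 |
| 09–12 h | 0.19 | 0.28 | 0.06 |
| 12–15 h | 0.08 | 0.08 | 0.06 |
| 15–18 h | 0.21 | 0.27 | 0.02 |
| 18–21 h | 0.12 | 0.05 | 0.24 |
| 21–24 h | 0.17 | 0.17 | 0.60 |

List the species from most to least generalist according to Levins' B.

Dipodomys spectabilis > Dipodomys merriami > Dipodomys ordii

Σp_specᵢ² = 0.23² + 0.19² + 0.08² + 0.21² + 0.12² + 0.17² = 0.0529 + 0.0361 + 0.0064 + 0.0441 + 0.0144 + 0.0289 = 0.1828
B_spec = 1 / 0.1828 = 5.4705
Σp_merrᵢ² = 0.15² + 0.28² + 0.08² + 0.27² + 0.05² + 0.17² = 0.0225 + 0.0784 + 0.0064 + 0.0729 + 0.0025 + 0.0289 = 0.2116
B_merr = 1 / 0.2116 = 4.7259
Σp_ordiᵢ² = 0.02² + 0.06² + 0.06² + 0.02² + 0.24² + 0.60² = 0.0004 + 0.0036 + 0.0036 + 0.0004 + 0.0576 + 0.3600 = 0.4256
B_ordi = 1 / 0.4256 = 2.3496
Ranking by B (broadest → narrowest): Dipodomys spectabilis (5.47) > Dipodomys merriami (4.73) > Dipodomys ordii (2.35)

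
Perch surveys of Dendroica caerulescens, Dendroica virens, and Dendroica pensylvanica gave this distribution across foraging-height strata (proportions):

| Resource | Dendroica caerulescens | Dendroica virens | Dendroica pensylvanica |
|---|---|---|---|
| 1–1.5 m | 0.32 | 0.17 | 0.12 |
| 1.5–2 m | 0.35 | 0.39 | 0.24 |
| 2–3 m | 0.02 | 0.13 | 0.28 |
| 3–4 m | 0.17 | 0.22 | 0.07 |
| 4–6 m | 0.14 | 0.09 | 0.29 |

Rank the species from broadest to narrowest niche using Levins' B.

Dendroica pensylvanica > Dendroica virens > Dendroica caerulescens

Σp_caerᵢ² = 0.32² + 0.35² + 0.02² + 0.17² + 0.14² = 0.1024 + 0.1225 + 0.0004 + 0.0289 + 0.0196 = 0.2738
B_caer = 1 / 0.2738 = 3.6523
Σp_vireᵢ² = 0.17² + 0.39² + 0.13² + 0.22² + 0.09² = 0.0289 + 0.1521 + 0.0169 + 0.0484 + 0.0081 = 0.2544
B_vire = 1 / 0.2544 = 3.9308
Σp_pensᵢ² = 0.12² + 0.24² + 0.28² + 0.07² + 0.29² = 0.0144 + 0.0576 + 0.0784 + 0.0049 + 0.0841 = 0.2394
B_pens = 1 / 0.2394 = 4.1771
Ranking by B (broadest → narrowest): Dendroica pensylvanica (4.18) > Dendroica virens (3.93) > Dendroica caerulescens (3.65)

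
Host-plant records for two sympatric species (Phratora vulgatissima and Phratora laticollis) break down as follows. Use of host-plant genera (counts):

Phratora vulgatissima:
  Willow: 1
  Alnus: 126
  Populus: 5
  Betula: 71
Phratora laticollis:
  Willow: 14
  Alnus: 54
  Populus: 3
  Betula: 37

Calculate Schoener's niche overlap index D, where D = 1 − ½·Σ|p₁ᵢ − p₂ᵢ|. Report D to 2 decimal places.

0.87

Proportions for Phratora vulgatissima (n=203): 1/203=0.0049, 126/203=0.6207, 5/203=0.0246, 71/203=0.3498
Proportions for Phratora laticollis (n=108): 14/108=0.1296, 54/108=0.5000, 3/108=0.0278, 37/108=0.3426
Σ|p₁ᵢ − p₂ᵢ| = 0.1247 + 0.1207 + 0.0032 + 0.0072 = 0.2558
D = 1 − ½ × 0.2558 = 1 − 0.12790 = 0.87210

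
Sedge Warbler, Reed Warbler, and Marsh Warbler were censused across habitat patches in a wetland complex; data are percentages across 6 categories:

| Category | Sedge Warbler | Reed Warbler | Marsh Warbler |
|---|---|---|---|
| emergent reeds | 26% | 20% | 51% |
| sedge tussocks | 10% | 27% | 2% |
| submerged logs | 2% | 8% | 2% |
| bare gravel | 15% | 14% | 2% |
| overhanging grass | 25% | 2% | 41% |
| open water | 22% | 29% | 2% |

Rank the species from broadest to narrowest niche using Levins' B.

Convert percentages to proportions (divide by 100).
Σp_Sedgᵢ² = 0.26² + 0.10² + 0.02² + 0.15² + 0.25² + 0.22² = 0.0676 + 0.0100 + 0.0004 + 0.0225 + 0.0625 + 0.0484 = 0.2114
B_Sedg = 1 / 0.2114 = 4.7304
Σp_Reedᵢ² = 0.20² + 0.27² + 0.08² + 0.14² + 0.02² + 0.29² = 0.0400 + 0.0729 + 0.0064 + 0.0196 + 0.0004 + 0.0841 = 0.2234
B_Reed = 1 / 0.2234 = 4.4763
Σp_Marsᵢ² = 0.51² + 0.02² + 0.02² + 0.02² + 0.41² + 0.02² = 0.2601 + 0.0004 + 0.0004 + 0.0004 + 0.1681 + 0.0004 = 0.4298
B_Mars = 1 / 0.4298 = 2.3267
Ranking by B (broadest → narrowest): Sedge Warbler (4.73) > Reed Warbler (4.48) > Marsh Warbler (2.33)

Sedge Warbler > Reed Warbler > Marsh Warbler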